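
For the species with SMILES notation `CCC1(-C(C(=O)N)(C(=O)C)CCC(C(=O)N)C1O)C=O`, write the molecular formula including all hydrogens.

C13H20N2O5

Heavy atoms from the SMILES: 13 C, 2 N, 5 O.
Implicit hydrogens by atom environment:
  5 × C: no H
  4 × O: no H
  3 × C: 2 H each → 6
  3 × C: 1 H each → 3
  2 × C: 3 H each → 6
  2 × N: 2 H each → 4
  1 × O: 1 H
  Total hydrogens = 20.
Molecular formula: C13H20N2O5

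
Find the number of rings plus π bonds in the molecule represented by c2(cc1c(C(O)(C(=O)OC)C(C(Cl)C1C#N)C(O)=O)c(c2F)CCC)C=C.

Molecular formula from the SMILES: C19H19ClFNO5.
DoU = (2C + 2 + N − H − X)/2 = (2·19 + 2 + 1 − 19 − 2)/2 = 20/2 = 10.
(Structurally: 2 ring(s) + 8 π bond(s) = 10.)

10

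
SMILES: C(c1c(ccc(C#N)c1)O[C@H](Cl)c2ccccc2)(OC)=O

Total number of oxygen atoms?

3

The symbol for oxygen appears 3 times in the SMILES.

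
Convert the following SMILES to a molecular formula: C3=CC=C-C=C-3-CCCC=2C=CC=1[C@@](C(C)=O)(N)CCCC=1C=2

Heavy atoms from the SMILES: 21 C, 1 N, 1 O.
Implicit hydrogens by atom environment:
  8 × C (aromatic): 1 H each → 8
  6 × C: 2 H each → 12
  4 × C (aromatic): no H
  2 × C: no H
  1 × C: 3 H
  1 × N: 2 H
  1 × O: no H
  Total hydrogens = 25.
Molecular formula: C21H25NO

C21H25NO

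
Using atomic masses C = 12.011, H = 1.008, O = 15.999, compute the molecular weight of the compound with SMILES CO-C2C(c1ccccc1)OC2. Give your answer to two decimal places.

164.20

Molecular formula: C10H12O2.
M = 10×12.011 + 12×1.008 + 2×15.999 = 164.20 g/mol.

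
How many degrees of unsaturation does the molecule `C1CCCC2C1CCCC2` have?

Molecular formula from the SMILES: C10H18.
DoU = (2C + 2 + N − H − X)/2 = (2·10 + 2 + 0 − 18 − 0)/2 = 4/2 = 2.
(Structurally: 2 ring(s) + 0 π bond(s) = 2.)

2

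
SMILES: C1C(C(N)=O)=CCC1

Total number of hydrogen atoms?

9

Hydrogens are implicit in SMILES; fill each atom to its normal valence:
  3 × C: 2 H each → 6
  2 × C: no H
  1 × C: 1 H
  1 × N: 2 H
  1 × O: no H
  Total hydrogens = 9.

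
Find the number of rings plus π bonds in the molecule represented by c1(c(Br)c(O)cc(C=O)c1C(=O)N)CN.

Molecular formula from the SMILES: C9H9BrN2O3.
DoU = (2C + 2 + N − H − X)/2 = (2·9 + 2 + 2 − 9 − 1)/2 = 12/2 = 6.
(Structurally: 1 ring(s) + 5 π bond(s) = 6.)

6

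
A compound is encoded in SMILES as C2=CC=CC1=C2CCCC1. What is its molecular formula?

Heavy atoms from the SMILES: 10 C.
Implicit hydrogens by atom environment:
  4 × C: 2 H each → 8
  4 × C (aromatic): 1 H each → 4
  2 × C (aromatic): no H
  Total hydrogens = 12.
Molecular formula: C10H12

C10H12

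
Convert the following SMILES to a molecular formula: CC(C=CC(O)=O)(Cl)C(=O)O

Heavy atoms from the SMILES: 6 C, 1 Cl, 4 O.
Implicit hydrogens by atom environment:
  3 × C: no H
  2 × C: 1 H each → 2
  2 × O: 1 H each → 2
  2 × O: no H
  1 × C: 3 H
  1 × Cl: no H
  Total hydrogens = 7.
Molecular formula: C6H7ClO4

C6H7ClO4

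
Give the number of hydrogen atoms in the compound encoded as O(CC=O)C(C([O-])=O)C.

Hydrogens are implicit in SMILES; fill each atom to its normal valence:
  3 × O: no H
  2 × C: 1 H each → 2
  1 × C: 3 H
  1 × C: 2 H
  1 × C: no H
  1 × O (charge -1): no H
  Total hydrogens = 7.

7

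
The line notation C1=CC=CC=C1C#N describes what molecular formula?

Heavy atoms from the SMILES: 7 C, 1 N.
Implicit hydrogens by atom environment:
  5 × C (aromatic): 1 H each → 5
  1 × C (aromatic): no H
  1 × C: no H
  1 × N: no H
  Total hydrogens = 5.
Molecular formula: C7H5N

C7H5N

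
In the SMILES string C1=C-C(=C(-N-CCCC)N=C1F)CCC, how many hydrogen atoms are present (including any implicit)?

19

Hydrogens are implicit in SMILES; fill each atom to its normal valence:
  5 × C: 2 H each → 10
  3 × C (aromatic): no H
  2 × C: 3 H each → 6
  2 × C (aromatic): 1 H each → 2
  1 × F: no H
  1 × N: 1 H
  1 × N (aromatic): no H
  Total hydrogens = 19.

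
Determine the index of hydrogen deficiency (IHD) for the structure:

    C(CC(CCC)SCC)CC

0

Molecular formula from the SMILES: C10H22S.
DoU = (2C + 2 + N − H − X)/2 = (2·10 + 2 + 0 − 22 − 0)/2 = 0/2 = 0.
(Structurally: 0 ring(s) + 0 π bond(s) = 0.)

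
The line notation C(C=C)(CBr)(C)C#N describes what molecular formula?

C6H8BrN

Heavy atoms from the SMILES: 1 Br, 6 C, 1 N.
Implicit hydrogens by atom environment:
  2 × C: 2 H each → 4
  2 × C: no H
  1 × Br: no H
  1 × C: 3 H
  1 × C: 1 H
  1 × N: no H
  Total hydrogens = 8.
Molecular formula: C6H8BrN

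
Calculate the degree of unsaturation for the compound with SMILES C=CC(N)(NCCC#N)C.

3

Molecular formula from the SMILES: C7H13N3.
DoU = (2C + 2 + N − H − X)/2 = (2·7 + 2 + 3 − 13 − 0)/2 = 6/2 = 3.
(Structurally: 0 ring(s) + 3 π bond(s) = 3.)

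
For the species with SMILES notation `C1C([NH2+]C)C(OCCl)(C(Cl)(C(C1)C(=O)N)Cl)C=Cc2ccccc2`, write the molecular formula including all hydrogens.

C17H22Cl3N2O2+

Heavy atoms from the SMILES: 17 C, 3 Cl, 2 N, 2 O.
Implicit hydrogens by atom environment:
  5 × C (aromatic): 1 H each → 5
  4 × C: 1 H each → 4
  3 × C: 2 H each → 6
  3 × C: no H
  3 × Cl: no H
  2 × O: no H
  1 × C: 3 H
  1 × C (aromatic): no H
  1 × N: 2 H
  1 × N (charge +1): 2 H
  Total hydrogens = 22.
Net charge +1.
Molecular formula: C17H22Cl3N2O2+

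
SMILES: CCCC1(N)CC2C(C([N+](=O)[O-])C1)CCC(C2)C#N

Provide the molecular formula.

Heavy atoms from the SMILES: 14 C, 3 N, 2 O.
Implicit hydrogens by atom environment:
  7 × C: 2 H each → 14
  4 × C: 1 H each → 4
  2 × C: no H
  1 × C: 3 H
  1 × N: 2 H
  1 × N (charge +1): no H
  1 × N: no H
  1 × O: no H
  1 × O (charge -1): no H
  Total hydrogens = 23.
Molecular formula: C14H23N3O2

C14H23N3O2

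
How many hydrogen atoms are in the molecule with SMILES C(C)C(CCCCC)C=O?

Hydrogens are implicit in SMILES; fill each atom to its normal valence:
  5 × C: 2 H each → 10
  2 × C: 3 H each → 6
  2 × C: 1 H each → 2
  1 × O: no H
  Total hydrogens = 18.

18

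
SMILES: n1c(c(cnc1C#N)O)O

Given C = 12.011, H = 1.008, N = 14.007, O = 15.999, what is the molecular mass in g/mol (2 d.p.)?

Molecular formula: C5H3N3O2.
M = 5×12.011 + 3×1.008 + 3×14.007 + 2×15.999 = 137.10 g/mol.

137.10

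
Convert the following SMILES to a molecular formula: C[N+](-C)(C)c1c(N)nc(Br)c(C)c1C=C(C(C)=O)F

Heavy atoms from the SMILES: 1 Br, 13 C, 1 F, 3 N, 1 O.
Implicit hydrogens by atom environment:
  5 × C: 3 H each → 15
  5 × C (aromatic): no H
  2 × C: no H
  1 × Br: no H
  1 × C: 1 H
  1 × F: no H
  1 × N: 2 H
  1 × N (aromatic): no H
  1 × N (charge +1): no H
  1 × O: no H
  Total hydrogens = 18.
Net charge +1.
Molecular formula: C13H18BrFN3O+

C13H18BrFN3O+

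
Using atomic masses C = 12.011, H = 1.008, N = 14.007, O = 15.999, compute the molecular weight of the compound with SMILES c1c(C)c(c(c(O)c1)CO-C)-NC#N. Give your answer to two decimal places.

Molecular formula: C10H12N2O2.
M = 10×12.011 + 12×1.008 + 2×14.007 + 2×15.999 = 192.22 g/mol.

192.22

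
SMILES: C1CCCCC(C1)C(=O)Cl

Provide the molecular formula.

C8H13ClO

Heavy atoms from the SMILES: 8 C, 1 Cl, 1 O.
Implicit hydrogens by atom environment:
  6 × C: 2 H each → 12
  1 × C: 1 H
  1 × C: no H
  1 × Cl: no H
  1 × O: no H
  Total hydrogens = 13.
Molecular formula: C8H13ClO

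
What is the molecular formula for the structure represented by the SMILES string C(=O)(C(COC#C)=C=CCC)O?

Heavy atoms from the SMILES: 9 C, 3 O.
Implicit hydrogens by atom environment:
  4 × C: no H
  2 × C: 2 H each → 4
  2 × C: 1 H each → 2
  2 × O: no H
  1 × C: 3 H
  1 × O: 1 H
  Total hydrogens = 10.
Molecular formula: C9H10O3

C9H10O3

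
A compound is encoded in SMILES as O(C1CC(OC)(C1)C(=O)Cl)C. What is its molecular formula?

C7H11ClO3

Heavy atoms from the SMILES: 7 C, 1 Cl, 3 O.
Implicit hydrogens by atom environment:
  3 × O: no H
  2 × C: 3 H each → 6
  2 × C: 2 H each → 4
  2 × C: no H
  1 × C: 1 H
  1 × Cl: no H
  Total hydrogens = 11.
Molecular formula: C7H11ClO3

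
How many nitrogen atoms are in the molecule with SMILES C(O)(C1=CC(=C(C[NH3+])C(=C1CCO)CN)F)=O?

The symbol for nitrogen appears 2 times in the SMILES.

2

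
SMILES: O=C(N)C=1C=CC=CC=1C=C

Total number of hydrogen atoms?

9

Hydrogens are implicit in SMILES; fill each atom to its normal valence:
  4 × C (aromatic): 1 H each → 4
  2 × C (aromatic): no H
  1 × C: 2 H
  1 × C: 1 H
  1 × C: no H
  1 × N: 2 H
  1 × O: no H
  Total hydrogens = 9.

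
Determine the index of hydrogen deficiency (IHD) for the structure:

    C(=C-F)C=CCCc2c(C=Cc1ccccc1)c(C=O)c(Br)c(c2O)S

Molecular formula from the SMILES: C21H18BrFO2S.
DoU = (2C + 2 + N − H − X)/2 = (2·21 + 2 + 0 − 18 − 2)/2 = 24/2 = 12.
(Structurally: 2 ring(s) + 10 π bond(s) = 12.)

12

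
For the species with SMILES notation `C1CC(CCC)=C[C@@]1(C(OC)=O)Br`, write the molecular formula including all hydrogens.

Heavy atoms from the SMILES: 1 Br, 10 C, 2 O.
Implicit hydrogens by atom environment:
  4 × C: 2 H each → 8
  3 × C: no H
  2 × C: 3 H each → 6
  2 × O: no H
  1 × Br: no H
  1 × C: 1 H
  Total hydrogens = 15.
Molecular formula: C10H15BrO2

C10H15BrO2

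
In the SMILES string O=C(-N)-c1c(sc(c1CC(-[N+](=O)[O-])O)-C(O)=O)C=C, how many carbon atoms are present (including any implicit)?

The symbol for carbon appears 10 times in the SMILES. Lowercase c denotes aromatic carbon and counts toward C.

10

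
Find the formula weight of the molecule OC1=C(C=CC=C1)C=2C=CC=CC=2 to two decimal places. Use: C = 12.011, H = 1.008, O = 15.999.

170.21

Molecular formula: C12H10O.
M = 12×12.011 + 10×1.008 + 1×15.999 = 170.21 g/mol.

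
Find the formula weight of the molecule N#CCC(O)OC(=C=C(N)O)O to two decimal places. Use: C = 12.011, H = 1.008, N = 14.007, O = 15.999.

172.14

Molecular formula: C6H8N2O4.
M = 6×12.011 + 8×1.008 + 2×14.007 + 4×15.999 = 172.14 g/mol.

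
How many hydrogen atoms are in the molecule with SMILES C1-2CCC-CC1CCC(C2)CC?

22

Hydrogens are implicit in SMILES; fill each atom to its normal valence:
  8 × C: 2 H each → 16
  3 × C: 1 H each → 3
  1 × C: 3 H
  Total hydrogens = 22.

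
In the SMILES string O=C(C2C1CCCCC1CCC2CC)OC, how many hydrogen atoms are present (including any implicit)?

Hydrogens are implicit in SMILES; fill each atom to its normal valence:
  7 × C: 2 H each → 14
  4 × C: 1 H each → 4
  2 × C: 3 H each → 6
  2 × O: no H
  1 × C: no H
  Total hydrogens = 24.

24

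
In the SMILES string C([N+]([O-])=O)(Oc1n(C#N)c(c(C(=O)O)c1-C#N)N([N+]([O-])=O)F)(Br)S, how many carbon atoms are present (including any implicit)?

8

The symbol for carbon appears 8 times in the SMILES. Lowercase c denotes aromatic carbon and counts toward C.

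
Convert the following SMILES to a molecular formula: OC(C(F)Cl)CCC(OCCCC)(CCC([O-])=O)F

Heavy atoms from the SMILES: 12 C, 1 Cl, 2 F, 4 O.
Implicit hydrogens by atom environment:
  7 × C: 2 H each → 14
  2 × C: 1 H each → 2
  2 × C: no H
  2 × F: no H
  2 × O: no H
  1 × C: 3 H
  1 × Cl: no H
  1 × O: 1 H
  1 × O (charge -1): no H
  Total hydrogens = 20.
Net charge -1.
Molecular formula: C12H20ClF2O4-

C12H20ClF2O4-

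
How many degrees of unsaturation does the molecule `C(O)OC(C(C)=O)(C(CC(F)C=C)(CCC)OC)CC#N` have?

4

Molecular formula from the SMILES: C15H24FNO4.
DoU = (2C + 2 + N − H − X)/2 = (2·15 + 2 + 1 − 24 − 1)/2 = 8/2 = 4.
(Structurally: 0 ring(s) + 4 π bond(s) = 4.)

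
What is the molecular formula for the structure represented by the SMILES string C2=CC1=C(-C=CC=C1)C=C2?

Heavy atoms from the SMILES: 10 C.
Implicit hydrogens by atom environment:
  8 × C (aromatic): 1 H each → 8
  2 × C (aromatic): no H
  Total hydrogens = 8.
Molecular formula: C10H8

C10H8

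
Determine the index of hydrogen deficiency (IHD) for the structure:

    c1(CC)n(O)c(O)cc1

Molecular formula from the SMILES: C6H9NO2.
DoU = (2C + 2 + N − H − X)/2 = (2·6 + 2 + 1 − 9 − 0)/2 = 6/2 = 3.
(Structurally: 1 ring(s) + 2 π bond(s) = 3.)

3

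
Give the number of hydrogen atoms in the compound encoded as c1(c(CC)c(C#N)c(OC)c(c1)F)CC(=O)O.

Hydrogens are implicit in SMILES; fill each atom to its normal valence:
  5 × C (aromatic): no H
  2 × C: 3 H each → 6
  2 × C: 2 H each → 4
  2 × C: no H
  2 × O: no H
  1 × C (aromatic): 1 H
  1 × F: no H
  1 × N: no H
  1 × O: 1 H
  Total hydrogens = 12.

12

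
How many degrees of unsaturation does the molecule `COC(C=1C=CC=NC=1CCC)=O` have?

Molecular formula from the SMILES: C10H13NO2.
DoU = (2C + 2 + N − H − X)/2 = (2·10 + 2 + 1 − 13 − 0)/2 = 10/2 = 5.
(Structurally: 1 ring(s) + 4 π bond(s) = 5.)

5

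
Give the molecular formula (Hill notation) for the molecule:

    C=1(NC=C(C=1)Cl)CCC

C7H10ClN

Heavy atoms from the SMILES: 7 C, 1 Cl, 1 N.
Implicit hydrogens by atom environment:
  2 × C: 2 H each → 4
  2 × C (aromatic): 1 H each → 2
  2 × C (aromatic): no H
  1 × C: 3 H
  1 × Cl: no H
  1 × N (aromatic): 1 H
  Total hydrogens = 10.
Molecular formula: C7H10ClN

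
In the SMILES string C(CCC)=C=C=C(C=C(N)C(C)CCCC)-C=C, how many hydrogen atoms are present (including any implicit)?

Hydrogens are implicit in SMILES; fill each atom to its normal valence:
  6 × C: 2 H each → 12
  4 × C: 1 H each → 4
  4 × C: no H
  3 × C: 3 H each → 9
  1 × N: 2 H
  Total hydrogens = 27.

27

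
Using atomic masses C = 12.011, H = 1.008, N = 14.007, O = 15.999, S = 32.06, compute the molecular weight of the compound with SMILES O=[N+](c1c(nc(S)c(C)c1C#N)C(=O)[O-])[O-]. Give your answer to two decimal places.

Molecular formula: C8H4N3O4S-.
M = 8×12.011 + 4×1.008 + 3×14.007 + 4×15.999 + 1×32.06 = 238.20 g/mol.

238.20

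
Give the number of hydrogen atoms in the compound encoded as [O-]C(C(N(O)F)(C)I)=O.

Hydrogens are implicit in SMILES; fill each atom to its normal valence:
  2 × C: no H
  1 × C: 3 H
  1 × F: no H
  1 × I: no H
  1 × N: no H
  1 × O: 1 H
  1 × O: no H
  1 × O (charge -1): no H
  Total hydrogens = 4.

4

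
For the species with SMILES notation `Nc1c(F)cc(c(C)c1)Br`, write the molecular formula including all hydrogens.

Heavy atoms from the SMILES: 1 Br, 7 C, 1 F, 1 N.
Implicit hydrogens by atom environment:
  4 × C (aromatic): no H
  2 × C (aromatic): 1 H each → 2
  1 × Br: no H
  1 × C: 3 H
  1 × F: no H
  1 × N: 2 H
  Total hydrogens = 7.
Molecular formula: C7H7BrFN

C7H7BrFN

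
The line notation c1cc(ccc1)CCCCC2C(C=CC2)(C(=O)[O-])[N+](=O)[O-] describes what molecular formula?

Heavy atoms from the SMILES: 16 C, 1 N, 4 O.
Implicit hydrogens by atom environment:
  5 × C: 2 H each → 10
  5 × C (aromatic): 1 H each → 5
  3 × C: 1 H each → 3
  2 × C: no H
  2 × O: no H
  2 × O (charge -1): no H
  1 × C (aromatic): no H
  1 × N (charge +1): no H
  Total hydrogens = 18.
Net charge -1.
Molecular formula: C16H18NO4-

C16H18NO4-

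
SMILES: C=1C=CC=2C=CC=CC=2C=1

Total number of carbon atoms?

The symbol for carbon appears 10 times in the SMILES.

10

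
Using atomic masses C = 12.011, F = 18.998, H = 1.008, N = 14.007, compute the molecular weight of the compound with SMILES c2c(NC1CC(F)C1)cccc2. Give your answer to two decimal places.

165.21

Molecular formula: C10H12FN.
M = 10×12.011 + 1×18.998 + 12×1.008 + 1×14.007 = 165.21 g/mol.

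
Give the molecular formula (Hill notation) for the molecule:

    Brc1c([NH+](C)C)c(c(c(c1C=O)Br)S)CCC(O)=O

C12H14Br2NO3S+

Heavy atoms from the SMILES: 2 Br, 12 C, 1 N, 3 O, 1 S.
Implicit hydrogens by atom environment:
  6 × C (aromatic): no H
  2 × Br: no H
  2 × C: 3 H each → 6
  2 × C: 2 H each → 4
  2 × O: no H
  1 × C: 1 H
  1 × C: no H
  1 × N (charge +1): 1 H
  1 × O: 1 H
  1 × S: 1 H
  Total hydrogens = 14.
Net charge +1.
Molecular formula: C12H14Br2NO3S+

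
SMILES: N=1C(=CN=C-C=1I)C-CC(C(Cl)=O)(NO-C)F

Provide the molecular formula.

C9H10ClFIN3O2

Heavy atoms from the SMILES: 9 C, 1 Cl, 1 F, 1 I, 3 N, 2 O.
Implicit hydrogens by atom environment:
  2 × C: 2 H each → 4
  2 × C (aromatic): 1 H each → 2
  2 × C (aromatic): no H
  2 × C: no H
  2 × N (aromatic): no H
  2 × O: no H
  1 × C: 3 H
  1 × Cl: no H
  1 × F: no H
  1 × I: no H
  1 × N: 1 H
  Total hydrogens = 10.
Molecular formula: C9H10ClFIN3O2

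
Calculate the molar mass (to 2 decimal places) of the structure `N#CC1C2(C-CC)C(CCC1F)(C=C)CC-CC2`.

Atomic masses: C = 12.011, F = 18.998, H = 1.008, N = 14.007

Molecular formula: C16H24FN.
M = 16×12.011 + 1×18.998 + 24×1.008 + 1×14.007 = 249.37 g/mol.

249.37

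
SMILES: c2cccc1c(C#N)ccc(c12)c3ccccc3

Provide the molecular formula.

C17H11N

Heavy atoms from the SMILES: 17 C, 1 N.
Implicit hydrogens by atom environment:
  11 × C (aromatic): 1 H each → 11
  5 × C (aromatic): no H
  1 × C: no H
  1 × N: no H
  Total hydrogens = 11.
Molecular formula: C17H11N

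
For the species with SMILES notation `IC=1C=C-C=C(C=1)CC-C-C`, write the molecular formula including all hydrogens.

Heavy atoms from the SMILES: 10 C, 1 I.
Implicit hydrogens by atom environment:
  4 × C (aromatic): 1 H each → 4
  3 × C: 2 H each → 6
  2 × C (aromatic): no H
  1 × C: 3 H
  1 × I: no H
  Total hydrogens = 13.
Molecular formula: C10H13I

C10H13I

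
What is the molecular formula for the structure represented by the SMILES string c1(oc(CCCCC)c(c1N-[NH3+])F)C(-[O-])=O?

C10H15FN2O3

Heavy atoms from the SMILES: 10 C, 1 F, 2 N, 3 O.
Implicit hydrogens by atom environment:
  4 × C: 2 H each → 8
  4 × C (aromatic): no H
  1 × C: 3 H
  1 × C: no H
  1 × F: no H
  1 × N (charge +1): 3 H
  1 × N: 1 H
  1 × O (aromatic): no H
  1 × O: no H
  1 × O (charge -1): no H
  Total hydrogens = 15.
Molecular formula: C10H15FN2O3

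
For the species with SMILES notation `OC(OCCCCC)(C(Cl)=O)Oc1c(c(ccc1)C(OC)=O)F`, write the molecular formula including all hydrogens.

C15H18ClFO6

Heavy atoms from the SMILES: 15 C, 1 Cl, 1 F, 6 O.
Implicit hydrogens by atom environment:
  5 × O: no H
  4 × C: 2 H each → 8
  3 × C (aromatic): 1 H each → 3
  3 × C (aromatic): no H
  3 × C: no H
  2 × C: 3 H each → 6
  1 × Cl: no H
  1 × F: no H
  1 × O: 1 H
  Total hydrogens = 18.
Molecular formula: C15H18ClFO6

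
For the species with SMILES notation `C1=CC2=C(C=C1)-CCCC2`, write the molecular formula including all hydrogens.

Heavy atoms from the SMILES: 10 C.
Implicit hydrogens by atom environment:
  4 × C: 2 H each → 8
  4 × C (aromatic): 1 H each → 4
  2 × C (aromatic): no H
  Total hydrogens = 12.
Molecular formula: C10H12

C10H12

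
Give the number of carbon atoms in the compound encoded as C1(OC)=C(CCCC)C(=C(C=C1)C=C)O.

The symbol for carbon appears 13 times in the SMILES.

13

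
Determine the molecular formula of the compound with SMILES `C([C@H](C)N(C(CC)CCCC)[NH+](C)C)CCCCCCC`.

C19H43N2+

Heavy atoms from the SMILES: 19 C, 2 N.
Implicit hydrogens by atom environment:
  11 × C: 2 H each → 22
  6 × C: 3 H each → 18
  2 × C: 1 H each → 2
  1 × N (charge +1): 1 H
  1 × N: no H
  Total hydrogens = 43.
Net charge +1.
Molecular formula: C19H43N2+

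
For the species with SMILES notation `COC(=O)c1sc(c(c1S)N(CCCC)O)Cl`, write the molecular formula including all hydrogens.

C10H14ClNO3S2

Heavy atoms from the SMILES: 10 C, 1 Cl, 1 N, 3 O, 2 S.
Implicit hydrogens by atom environment:
  4 × C (aromatic): no H
  3 × C: 2 H each → 6
  2 × C: 3 H each → 6
  2 × O: no H
  1 × C: no H
  1 × Cl: no H
  1 × N: no H
  1 × O: 1 H
  1 × S: 1 H
  1 × S (aromatic): no H
  Total hydrogens = 14.
Molecular formula: C10H14ClNO3S2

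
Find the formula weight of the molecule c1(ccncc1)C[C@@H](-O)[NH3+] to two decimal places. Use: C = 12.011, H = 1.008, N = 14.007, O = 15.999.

Molecular formula: C7H11N2O+.
M = 7×12.011 + 11×1.008 + 2×14.007 + 1×15.999 = 139.18 g/mol.

139.18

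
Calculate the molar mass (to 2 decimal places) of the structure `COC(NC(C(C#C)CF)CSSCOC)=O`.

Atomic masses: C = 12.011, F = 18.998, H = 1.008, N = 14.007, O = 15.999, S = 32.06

281.36

Molecular formula: C10H16FNO3S2.
M = 10×12.011 + 1×18.998 + 16×1.008 + 1×14.007 + 3×15.999 + 2×32.06 = 281.36 g/mol.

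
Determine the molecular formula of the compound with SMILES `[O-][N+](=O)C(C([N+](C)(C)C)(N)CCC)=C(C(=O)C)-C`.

C12H24N3O3+

Heavy atoms from the SMILES: 12 C, 3 N, 3 O.
Implicit hydrogens by atom environment:
  6 × C: 3 H each → 18
  4 × C: no H
  2 × C: 2 H each → 4
  2 × N (charge +1): no H
  2 × O: no H
  1 × N: 2 H
  1 × O (charge -1): no H
  Total hydrogens = 24.
Net charge +1.
Molecular formula: C12H24N3O3+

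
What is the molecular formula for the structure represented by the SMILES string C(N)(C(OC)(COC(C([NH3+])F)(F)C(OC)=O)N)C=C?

Heavy atoms from the SMILES: 10 C, 2 F, 3 N, 4 O.
Implicit hydrogens by atom environment:
  4 × O: no H
  3 × C: 1 H each → 3
  3 × C: no H
  2 × C: 3 H each → 6
  2 × C: 2 H each → 4
  2 × F: no H
  2 × N: 2 H each → 4
  1 × N (charge +1): 3 H
  Total hydrogens = 20.
Net charge +1.
Molecular formula: C10H20F2N3O4+

C10H20F2N3O4+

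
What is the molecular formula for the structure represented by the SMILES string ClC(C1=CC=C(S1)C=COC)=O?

C8H7ClO2S

Heavy atoms from the SMILES: 8 C, 1 Cl, 2 O, 1 S.
Implicit hydrogens by atom environment:
  2 × C (aromatic): 1 H each → 2
  2 × C: 1 H each → 2
  2 × C (aromatic): no H
  2 × O: no H
  1 × C: 3 H
  1 × C: no H
  1 × Cl: no H
  1 × S (aromatic): no H
  Total hydrogens = 7.
Molecular formula: C8H7ClO2S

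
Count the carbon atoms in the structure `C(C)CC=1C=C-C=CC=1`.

The symbol for carbon appears 9 times in the SMILES.

9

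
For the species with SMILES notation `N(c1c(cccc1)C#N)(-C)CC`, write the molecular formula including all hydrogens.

Heavy atoms from the SMILES: 10 C, 2 N.
Implicit hydrogens by atom environment:
  4 × C (aromatic): 1 H each → 4
  2 × C: 3 H each → 6
  2 × C (aromatic): no H
  2 × N: no H
  1 × C: 2 H
  1 × C: no H
  Total hydrogens = 12.
Molecular formula: C10H12N2

C10H12N2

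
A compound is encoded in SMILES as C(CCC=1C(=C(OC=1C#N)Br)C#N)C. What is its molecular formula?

C10H9BrN2O

Heavy atoms from the SMILES: 1 Br, 10 C, 2 N, 1 O.
Implicit hydrogens by atom environment:
  4 × C (aromatic): no H
  3 × C: 2 H each → 6
  2 × C: no H
  2 × N: no H
  1 × Br: no H
  1 × C: 3 H
  1 × O (aromatic): no H
  Total hydrogens = 9.
Molecular formula: C10H9BrN2O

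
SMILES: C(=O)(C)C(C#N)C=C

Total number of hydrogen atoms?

7

Hydrogens are implicit in SMILES; fill each atom to its normal valence:
  2 × C: 1 H each → 2
  2 × C: no H
  1 × C: 3 H
  1 × C: 2 H
  1 × N: no H
  1 × O: no H
  Total hydrogens = 7.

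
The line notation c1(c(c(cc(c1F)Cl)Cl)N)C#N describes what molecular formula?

Heavy atoms from the SMILES: 7 C, 2 Cl, 1 F, 2 N.
Implicit hydrogens by atom environment:
  5 × C (aromatic): no H
  2 × Cl: no H
  1 × C (aromatic): 1 H
  1 × C: no H
  1 × F: no H
  1 × N: 2 H
  1 × N: no H
  Total hydrogens = 3.
Molecular formula: C7H3Cl2FN2

C7H3Cl2FN2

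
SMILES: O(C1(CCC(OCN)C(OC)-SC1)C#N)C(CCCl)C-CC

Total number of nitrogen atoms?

2

The symbol for nitrogen appears 2 times in the SMILES.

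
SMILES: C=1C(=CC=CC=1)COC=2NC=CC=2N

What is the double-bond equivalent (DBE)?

Molecular formula from the SMILES: C11H12N2O.
DoU = (2C + 2 + N − H − X)/2 = (2·11 + 2 + 2 − 12 − 0)/2 = 14/2 = 7.
(Structurally: 2 ring(s) + 5 π bond(s) = 7.)

7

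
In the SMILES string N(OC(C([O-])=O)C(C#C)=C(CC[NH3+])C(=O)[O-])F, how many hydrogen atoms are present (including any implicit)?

Hydrogens are implicit in SMILES; fill each atom to its normal valence:
  5 × C: no H
  3 × O: no H
  2 × C: 2 H each → 4
  2 × C: 1 H each → 2
  2 × O (charge -1): no H
  1 × F: no H
  1 × N (charge +1): 3 H
  1 × N: 1 H
  Total hydrogens = 10.

10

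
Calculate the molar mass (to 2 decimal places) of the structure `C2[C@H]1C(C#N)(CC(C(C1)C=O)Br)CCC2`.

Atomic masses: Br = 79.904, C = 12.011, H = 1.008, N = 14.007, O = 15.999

Molecular formula: C12H16BrNO.
M = 1×79.904 + 12×12.011 + 16×1.008 + 1×14.007 + 1×15.999 = 270.17 g/mol.

270.17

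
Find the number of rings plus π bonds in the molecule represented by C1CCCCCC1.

1

Molecular formula from the SMILES: C7H14.
DoU = (2C + 2 + N − H − X)/2 = (2·7 + 2 + 0 − 14 − 0)/2 = 2/2 = 1.
(Structurally: 1 ring(s) + 0 π bond(s) = 1.)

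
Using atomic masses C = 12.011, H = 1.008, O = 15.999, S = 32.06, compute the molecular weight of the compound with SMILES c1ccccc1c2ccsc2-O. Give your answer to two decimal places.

176.23

Molecular formula: C10H8OS.
M = 10×12.011 + 8×1.008 + 1×15.999 + 1×32.06 = 176.23 g/mol.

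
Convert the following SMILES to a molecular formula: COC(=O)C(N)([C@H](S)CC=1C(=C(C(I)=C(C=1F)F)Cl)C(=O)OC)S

Heavy atoms from the SMILES: 13 C, 1 Cl, 2 F, 1 I, 1 N, 4 O, 2 S.
Implicit hydrogens by atom environment:
  6 × C (aromatic): no H
  4 × O: no H
  3 × C: no H
  2 × C: 3 H each → 6
  2 × F: no H
  2 × S: 1 H each → 2
  1 × C: 2 H
  1 × C: 1 H
  1 × Cl: no H
  1 × I: no H
  1 × N: 2 H
  Total hydrogens = 13.
Molecular formula: C13H13ClF2INO4S2

C13H13ClF2INO4S2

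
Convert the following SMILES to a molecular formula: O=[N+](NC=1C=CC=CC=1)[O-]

C6H6N2O2

Heavy atoms from the SMILES: 6 C, 2 N, 2 O.
Implicit hydrogens by atom environment:
  5 × C (aromatic): 1 H each → 5
  1 × C (aromatic): no H
  1 × N: 1 H
  1 × N (charge +1): no H
  1 × O: no H
  1 × O (charge -1): no H
  Total hydrogens = 6.
Molecular formula: C6H6N2O2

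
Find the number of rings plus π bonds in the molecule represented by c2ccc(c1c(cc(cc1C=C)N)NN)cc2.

Molecular formula from the SMILES: C14H15N3.
DoU = (2C + 2 + N − H − X)/2 = (2·14 + 2 + 3 − 15 − 0)/2 = 18/2 = 9.
(Structurally: 2 ring(s) + 7 π bond(s) = 9.)

9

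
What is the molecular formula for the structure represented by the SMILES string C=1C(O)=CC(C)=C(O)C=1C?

C8H10O2

Heavy atoms from the SMILES: 8 C, 2 O.
Implicit hydrogens by atom environment:
  4 × C (aromatic): no H
  2 × C: 3 H each → 6
  2 × C (aromatic): 1 H each → 2
  2 × O: 1 H each → 2
  Total hydrogens = 10.
Molecular formula: C8H10O2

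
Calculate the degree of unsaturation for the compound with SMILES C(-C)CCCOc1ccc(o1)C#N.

5

Molecular formula from the SMILES: C10H13NO2.
DoU = (2C + 2 + N − H − X)/2 = (2·10 + 2 + 1 − 13 − 0)/2 = 10/2 = 5.
(Structurally: 1 ring(s) + 4 π bond(s) = 5.)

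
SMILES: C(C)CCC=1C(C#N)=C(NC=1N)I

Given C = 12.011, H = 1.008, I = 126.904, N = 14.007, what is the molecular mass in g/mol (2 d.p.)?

Molecular formula: C9H12IN3.
M = 9×12.011 + 12×1.008 + 1×126.904 + 3×14.007 = 289.12 g/mol.

289.12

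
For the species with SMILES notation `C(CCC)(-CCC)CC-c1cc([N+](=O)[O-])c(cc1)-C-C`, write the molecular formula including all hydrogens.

C17H27NO2

Heavy atoms from the SMILES: 17 C, 1 N, 2 O.
Implicit hydrogens by atom environment:
  7 × C: 2 H each → 14
  3 × C: 3 H each → 9
  3 × C (aromatic): 1 H each → 3
  3 × C (aromatic): no H
  1 × C: 1 H
  1 × N (charge +1): no H
  1 × O: no H
  1 × O (charge -1): no H
  Total hydrogens = 27.
Molecular formula: C17H27NO2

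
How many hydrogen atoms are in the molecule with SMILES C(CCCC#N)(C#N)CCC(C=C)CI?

Hydrogens are implicit in SMILES; fill each atom to its normal valence:
  7 × C: 2 H each → 14
  3 × C: 1 H each → 3
  2 × C: no H
  2 × N: no H
  1 × I: no H
  Total hydrogens = 17.

17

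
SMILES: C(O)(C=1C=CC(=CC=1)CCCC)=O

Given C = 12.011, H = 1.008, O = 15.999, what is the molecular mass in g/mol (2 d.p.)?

Molecular formula: C11H14O2.
M = 11×12.011 + 14×1.008 + 2×15.999 = 178.23 g/mol.

178.23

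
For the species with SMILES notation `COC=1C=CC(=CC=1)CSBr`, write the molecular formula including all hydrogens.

C8H9BrOS

Heavy atoms from the SMILES: 1 Br, 8 C, 1 O, 1 S.
Implicit hydrogens by atom environment:
  4 × C (aromatic): 1 H each → 4
  2 × C (aromatic): no H
  1 × Br: no H
  1 × C: 3 H
  1 × C: 2 H
  1 × O: no H
  1 × S: no H
  Total hydrogens = 9.
Molecular formula: C8H9BrOS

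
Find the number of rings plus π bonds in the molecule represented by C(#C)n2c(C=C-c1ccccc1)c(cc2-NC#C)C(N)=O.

13

Molecular formula from the SMILES: C17H13N3O.
DoU = (2C + 2 + N − H − X)/2 = (2·17 + 2 + 3 − 13 − 0)/2 = 26/2 = 13.
(Structurally: 2 ring(s) + 11 π bond(s) = 13.)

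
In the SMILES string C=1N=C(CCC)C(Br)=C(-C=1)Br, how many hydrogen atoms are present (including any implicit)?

Hydrogens are implicit in SMILES; fill each atom to its normal valence:
  3 × C (aromatic): no H
  2 × Br: no H
  2 × C: 2 H each → 4
  2 × C (aromatic): 1 H each → 2
  1 × C: 3 H
  1 × N (aromatic): no H
  Total hydrogens = 9.

9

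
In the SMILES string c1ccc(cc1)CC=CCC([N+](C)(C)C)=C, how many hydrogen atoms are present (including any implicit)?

Hydrogens are implicit in SMILES; fill each atom to its normal valence:
  5 × C (aromatic): 1 H each → 5
  3 × C: 3 H each → 9
  3 × C: 2 H each → 6
  2 × C: 1 H each → 2
  1 × C: no H
  1 × C (aromatic): no H
  1 × N (charge +1): no H
  Total hydrogens = 22.

22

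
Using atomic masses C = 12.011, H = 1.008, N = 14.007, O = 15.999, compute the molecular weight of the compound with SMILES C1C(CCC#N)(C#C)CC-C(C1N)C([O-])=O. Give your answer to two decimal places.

Molecular formula: C12H15N2O2-.
M = 12×12.011 + 15×1.008 + 2×14.007 + 2×15.999 = 219.26 g/mol.

219.26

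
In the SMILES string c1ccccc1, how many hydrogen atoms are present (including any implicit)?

6

Hydrogens are implicit in SMILES; fill each atom to its normal valence:
  6 × C (aromatic): 1 H each → 6
  Total hydrogens = 6.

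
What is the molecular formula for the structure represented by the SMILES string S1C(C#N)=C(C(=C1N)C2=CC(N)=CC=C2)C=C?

Heavy atoms from the SMILES: 13 C, 3 N, 1 S.
Implicit hydrogens by atom environment:
  6 × C (aromatic): no H
  4 × C (aromatic): 1 H each → 4
  2 × N: 2 H each → 4
  1 × C: 2 H
  1 × C: 1 H
  1 × C: no H
  1 × N: no H
  1 × S (aromatic): no H
  Total hydrogens = 11.
Molecular formula: C13H11N3S

C13H11N3S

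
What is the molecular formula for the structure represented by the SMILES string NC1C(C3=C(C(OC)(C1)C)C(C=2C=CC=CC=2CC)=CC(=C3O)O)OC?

C21H27NO4

Heavy atoms from the SMILES: 21 C, 1 N, 4 O.
Implicit hydrogens by atom environment:
  7 × C (aromatic): no H
  5 × C (aromatic): 1 H each → 5
  4 × C: 3 H each → 12
  2 × C: 2 H each → 4
  2 × C: 1 H each → 2
  2 × O: 1 H each → 2
  2 × O: no H
  1 × C: no H
  1 × N: 2 H
  Total hydrogens = 27.
Molecular formula: C21H27NO4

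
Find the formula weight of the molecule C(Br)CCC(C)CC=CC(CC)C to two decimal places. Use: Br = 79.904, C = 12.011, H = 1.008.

Molecular formula: C12H23Br.
M = 1×79.904 + 12×12.011 + 23×1.008 = 247.22 g/mol.

247.22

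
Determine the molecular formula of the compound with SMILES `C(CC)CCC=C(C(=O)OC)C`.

C10H18O2

Heavy atoms from the SMILES: 10 C, 2 O.
Implicit hydrogens by atom environment:
  4 × C: 2 H each → 8
  3 × C: 3 H each → 9
  2 × C: no H
  2 × O: no H
  1 × C: 1 H
  Total hydrogens = 18.
Molecular formula: C10H18O2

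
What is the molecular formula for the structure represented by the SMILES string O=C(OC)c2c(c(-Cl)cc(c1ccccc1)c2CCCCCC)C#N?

C21H22ClNO2

Heavy atoms from the SMILES: 21 C, 1 Cl, 1 N, 2 O.
Implicit hydrogens by atom environment:
  6 × C (aromatic): 1 H each → 6
  6 × C (aromatic): no H
  5 × C: 2 H each → 10
  2 × C: 3 H each → 6
  2 × C: no H
  2 × O: no H
  1 × Cl: no H
  1 × N: no H
  Total hydrogens = 22.
Molecular formula: C21H22ClNO2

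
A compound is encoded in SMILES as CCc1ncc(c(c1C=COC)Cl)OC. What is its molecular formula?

C11H14ClNO2

Heavy atoms from the SMILES: 11 C, 1 Cl, 1 N, 2 O.
Implicit hydrogens by atom environment:
  4 × C (aromatic): no H
  3 × C: 3 H each → 9
  2 × C: 1 H each → 2
  2 × O: no H
  1 × C: 2 H
  1 × C (aromatic): 1 H
  1 × Cl: no H
  1 × N (aromatic): no H
  Total hydrogens = 14.
Molecular formula: C11H14ClNO2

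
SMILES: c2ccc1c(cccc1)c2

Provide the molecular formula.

Heavy atoms from the SMILES: 10 C.
Implicit hydrogens by atom environment:
  8 × C (aromatic): 1 H each → 8
  2 × C (aromatic): no H
  Total hydrogens = 8.
Molecular formula: C10H8

C10H8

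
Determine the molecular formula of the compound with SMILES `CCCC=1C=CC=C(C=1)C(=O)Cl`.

C10H11ClO

Heavy atoms from the SMILES: 10 C, 1 Cl, 1 O.
Implicit hydrogens by atom environment:
  4 × C (aromatic): 1 H each → 4
  2 × C: 2 H each → 4
  2 × C (aromatic): no H
  1 × C: 3 H
  1 × C: no H
  1 × Cl: no H
  1 × O: no H
  Total hydrogens = 11.
Molecular formula: C10H11ClO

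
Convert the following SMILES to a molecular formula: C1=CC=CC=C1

C6H6

Heavy atoms from the SMILES: 6 C.
Implicit hydrogens by atom environment:
  6 × C (aromatic): 1 H each → 6
  Total hydrogens = 6.
Molecular formula: C6H6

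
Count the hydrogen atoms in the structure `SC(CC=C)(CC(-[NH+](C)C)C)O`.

20

Hydrogens are implicit in SMILES; fill each atom to its normal valence:
  3 × C: 3 H each → 9
  3 × C: 2 H each → 6
  2 × C: 1 H each → 2
  1 × C: no H
  1 × N (charge +1): 1 H
  1 × O: 1 H
  1 × S: 1 H
  Total hydrogens = 20.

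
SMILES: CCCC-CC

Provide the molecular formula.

Heavy atoms from the SMILES: 6 C.
Implicit hydrogens by atom environment:
  4 × C: 2 H each → 8
  2 × C: 3 H each → 6
  Total hydrogens = 14.
Molecular formula: C6H14

C6H14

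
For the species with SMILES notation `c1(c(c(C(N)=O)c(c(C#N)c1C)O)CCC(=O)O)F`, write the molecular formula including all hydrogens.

C12H11FN2O4

Heavy atoms from the SMILES: 12 C, 1 F, 2 N, 4 O.
Implicit hydrogens by atom environment:
  6 × C (aromatic): no H
  3 × C: no H
  2 × C: 2 H each → 4
  2 × O: 1 H each → 2
  2 × O: no H
  1 × C: 3 H
  1 × F: no H
  1 × N: 2 H
  1 × N: no H
  Total hydrogens = 11.
Molecular formula: C12H11FN2O4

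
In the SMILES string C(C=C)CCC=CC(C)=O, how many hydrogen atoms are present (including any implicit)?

Hydrogens are implicit in SMILES; fill each atom to its normal valence:
  4 × C: 2 H each → 8
  3 × C: 1 H each → 3
  1 × C: 3 H
  1 × C: no H
  1 × O: no H
  Total hydrogens = 14.

14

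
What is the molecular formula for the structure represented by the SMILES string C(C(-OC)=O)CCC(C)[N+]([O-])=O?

Heavy atoms from the SMILES: 7 C, 1 N, 4 O.
Implicit hydrogens by atom environment:
  3 × C: 2 H each → 6
  3 × O: no H
  2 × C: 3 H each → 6
  1 × C: 1 H
  1 × C: no H
  1 × N (charge +1): no H
  1 × O (charge -1): no H
  Total hydrogens = 13.
Molecular formula: C7H13NO4

C7H13NO4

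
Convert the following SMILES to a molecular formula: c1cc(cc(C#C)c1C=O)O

Heavy atoms from the SMILES: 9 C, 2 O.
Implicit hydrogens by atom environment:
  3 × C (aromatic): 1 H each → 3
  3 × C (aromatic): no H
  2 × C: 1 H each → 2
  1 × C: no H
  1 × O: 1 H
  1 × O: no H
  Total hydrogens = 6.
Molecular formula: C9H6O2

C9H6O2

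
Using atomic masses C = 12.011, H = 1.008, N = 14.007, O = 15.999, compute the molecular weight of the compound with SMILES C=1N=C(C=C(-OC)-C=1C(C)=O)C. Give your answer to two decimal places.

Molecular formula: C9H11NO2.
M = 9×12.011 + 11×1.008 + 1×14.007 + 2×15.999 = 165.19 g/mol.

165.19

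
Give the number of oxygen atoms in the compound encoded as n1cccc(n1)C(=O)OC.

The symbol for oxygen appears 2 times in the SMILES.

2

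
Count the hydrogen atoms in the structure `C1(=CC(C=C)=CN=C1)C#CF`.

6

Hydrogens are implicit in SMILES; fill each atom to its normal valence:
  3 × C (aromatic): 1 H each → 3
  2 × C (aromatic): no H
  2 × C: no H
  1 × C: 2 H
  1 × C: 1 H
  1 × F: no H
  1 × N (aromatic): no H
  Total hydrogens = 6.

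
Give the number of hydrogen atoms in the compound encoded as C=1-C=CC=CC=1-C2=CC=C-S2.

8

Hydrogens are implicit in SMILES; fill each atom to its normal valence:
  8 × C (aromatic): 1 H each → 8
  2 × C (aromatic): no H
  1 × S (aromatic): no H
  Total hydrogens = 8.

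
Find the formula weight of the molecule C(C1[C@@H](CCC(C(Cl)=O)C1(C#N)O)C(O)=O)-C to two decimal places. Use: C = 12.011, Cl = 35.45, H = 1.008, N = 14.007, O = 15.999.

Molecular formula: C11H14ClNO4.
M = 11×12.011 + 1×35.45 + 14×1.008 + 1×14.007 + 4×15.999 = 259.69 g/mol.

259.69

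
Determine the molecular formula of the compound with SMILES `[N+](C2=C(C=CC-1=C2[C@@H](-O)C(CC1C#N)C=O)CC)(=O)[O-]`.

C14H14N2O4

Heavy atoms from the SMILES: 14 C, 2 N, 4 O.
Implicit hydrogens by atom environment:
  4 × C: 1 H each → 4
  4 × C (aromatic): no H
  2 × C: 2 H each → 4
  2 × C (aromatic): 1 H each → 2
  2 × O: no H
  1 × C: 3 H
  1 × C: no H
  1 × N: no H
  1 × N (charge +1): no H
  1 × O: 1 H
  1 × O (charge -1): no H
  Total hydrogens = 14.
Molecular formula: C14H14N2O4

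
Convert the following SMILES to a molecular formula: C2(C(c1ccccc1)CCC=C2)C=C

C14H16

Heavy atoms from the SMILES: 14 C.
Implicit hydrogens by atom environment:
  5 × C: 1 H each → 5
  5 × C (aromatic): 1 H each → 5
  3 × C: 2 H each → 6
  1 × C (aromatic): no H
  Total hydrogens = 16.
Molecular formula: C14H16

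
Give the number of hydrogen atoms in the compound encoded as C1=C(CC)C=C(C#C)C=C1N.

11

Hydrogens are implicit in SMILES; fill each atom to its normal valence:
  3 × C (aromatic): 1 H each → 3
  3 × C (aromatic): no H
  1 × C: 3 H
  1 × C: 2 H
  1 × C: 1 H
  1 × C: no H
  1 × N: 2 H
  Total hydrogens = 11.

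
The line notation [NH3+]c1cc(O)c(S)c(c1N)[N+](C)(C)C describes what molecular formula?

[C9H17N3OS]2+

Heavy atoms from the SMILES: 9 C, 3 N, 1 O, 1 S.
Implicit hydrogens by atom environment:
  5 × C (aromatic): no H
  3 × C: 3 H each → 9
  1 × C (aromatic): 1 H
  1 × N (charge +1): 3 H
  1 × N: 2 H
  1 × N (charge +1): no H
  1 × O: 1 H
  1 × S: 1 H
  Total hydrogens = 17.
Net charge +2.
Molecular formula: [C9H17N3OS]2+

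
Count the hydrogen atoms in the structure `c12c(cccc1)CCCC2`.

Hydrogens are implicit in SMILES; fill each atom to its normal valence:
  4 × C: 2 H each → 8
  4 × C (aromatic): 1 H each → 4
  2 × C (aromatic): no H
  Total hydrogens = 12.

12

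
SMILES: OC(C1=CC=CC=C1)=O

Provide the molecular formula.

Heavy atoms from the SMILES: 7 C, 2 O.
Implicit hydrogens by atom environment:
  5 × C (aromatic): 1 H each → 5
  1 × C (aromatic): no H
  1 × C: no H
  1 × O: 1 H
  1 × O: no H
  Total hydrogens = 6.
Molecular formula: C7H6O2

C7H6O2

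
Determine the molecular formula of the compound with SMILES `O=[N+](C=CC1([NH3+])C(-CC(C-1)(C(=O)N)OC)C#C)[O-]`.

C11H16N3O4+

Heavy atoms from the SMILES: 11 C, 3 N, 4 O.
Implicit hydrogens by atom environment:
  4 × C: 1 H each → 4
  4 × C: no H
  3 × O: no H
  2 × C: 2 H each → 4
  1 × C: 3 H
  1 × N (charge +1): 3 H
  1 × N: 2 H
  1 × N (charge +1): no H
  1 × O (charge -1): no H
  Total hydrogens = 16.
Net charge +1.
Molecular formula: C11H16N3O4+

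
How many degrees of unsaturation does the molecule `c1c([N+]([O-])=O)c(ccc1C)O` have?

Molecular formula from the SMILES: C7H7NO3.
DoU = (2C + 2 + N − H − X)/2 = (2·7 + 2 + 1 − 7 − 0)/2 = 10/2 = 5.
(Structurally: 1 ring(s) + 4 π bond(s) = 5.)

5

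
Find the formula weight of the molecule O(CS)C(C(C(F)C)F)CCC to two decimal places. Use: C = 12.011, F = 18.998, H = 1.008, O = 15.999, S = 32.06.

Molecular formula: C8H16F2OS.
M = 8×12.011 + 2×18.998 + 16×1.008 + 1×15.999 + 1×32.06 = 198.27 g/mol.

198.27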